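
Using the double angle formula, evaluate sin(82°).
sin(82°) = 2 sin 41° cos 41° = 0.9903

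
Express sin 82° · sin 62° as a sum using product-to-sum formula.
sin 82° sin 62° = (1/2)[cos(82°-62°) - cos(82°+62°)]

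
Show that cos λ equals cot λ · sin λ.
RHS = (cos λ/sin λ) · sin λ = cos λ = LHS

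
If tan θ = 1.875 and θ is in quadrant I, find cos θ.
cos θ = 0.4706 (using tan²θ + 1 = sec²θ)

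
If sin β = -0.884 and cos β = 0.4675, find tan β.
tan β = sin β / cos β = -1.891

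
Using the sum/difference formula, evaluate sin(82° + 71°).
sin(82° + 71°) = sin 82° cos 71° + cos 82° sin 71° = 0.454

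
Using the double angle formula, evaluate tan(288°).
tan(288°) = 2 tan 144° / (1 - tan²144°) = -3.078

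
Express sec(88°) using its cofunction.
sec(88°) = csc(90° - 88°) = csc(2°)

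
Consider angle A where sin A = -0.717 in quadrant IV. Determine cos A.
cos A = √(1 - sin²A) = 0.6971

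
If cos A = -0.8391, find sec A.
sec A = 1/cos A = -1.192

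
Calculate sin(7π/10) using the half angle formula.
sin(7π/10) = √((1 - cos 7π/5)/2) = 0.809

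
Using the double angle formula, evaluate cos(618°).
cos(618°) = cos²309° - sin²309° = -0.2079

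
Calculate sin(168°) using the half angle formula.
sin(168°) = √((1 - cos 336°)/2) = 0.2079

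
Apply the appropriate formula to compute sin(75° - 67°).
sin(75° - 67°) = sin 75° cos 67° - cos 75° sin 67° = 0.1392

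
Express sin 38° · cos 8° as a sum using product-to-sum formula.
sin 38° cos 8° = (1/2)[sin(38°+8°) + sin(38°-8°)]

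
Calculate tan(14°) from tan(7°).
tan(14°) = 2 tan 7° / (1 - tan²7°) = 0.2493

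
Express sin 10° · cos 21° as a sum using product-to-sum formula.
sin 10° cos 21° = (1/2)[sin(10°+21°) + sin(10°-21°)]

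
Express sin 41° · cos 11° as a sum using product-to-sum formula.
sin 41° cos 11° = (1/2)[sin(41°+11°) + sin(41°-11°)]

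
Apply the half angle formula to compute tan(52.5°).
tan(52.5°) = sin 105° / (1 + cos 105°) = 1.303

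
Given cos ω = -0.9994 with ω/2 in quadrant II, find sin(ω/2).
sin(ω/2) = ±√((1 - cos ω)/2); positive since ω/2 ∈ QII, so sin(ω/2) = 0.9998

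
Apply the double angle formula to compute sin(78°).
sin(78°) = 2 sin 39° cos 39° = 0.9781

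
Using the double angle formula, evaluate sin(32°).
sin(32°) = 2 sin 16° cos 16° = 0.5299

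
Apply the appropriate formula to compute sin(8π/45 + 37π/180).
sin(8π/45 + 37π/180) = sin 8π/45 cos 37π/180 + cos 8π/45 sin 37π/180 = 0.9336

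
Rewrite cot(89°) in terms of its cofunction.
cot(89°) = tan(90° - 89°) = tan(1°)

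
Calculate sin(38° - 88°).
sin(38° - 88°) = sin 38° cos 88° - cos 38° sin 88° = -0.766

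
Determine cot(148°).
cot(148°) = -1.6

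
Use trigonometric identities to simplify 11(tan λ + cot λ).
11(tan λ + cot λ) = 11(sec λ csc λ) (using Quotient identities)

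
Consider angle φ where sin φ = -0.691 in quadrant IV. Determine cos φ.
cos φ = √(1 - sin²φ) = 0.7229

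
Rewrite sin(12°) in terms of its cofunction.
sin(12°) = cos(90° - 12°) = cos(78°)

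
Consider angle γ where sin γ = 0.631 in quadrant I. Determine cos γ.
cos γ = √(1 - sin²γ) = 0.7758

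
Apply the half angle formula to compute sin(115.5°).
sin(115.5°) = √((1 - cos 231°)/2) = 0.9026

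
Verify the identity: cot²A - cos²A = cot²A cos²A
LHS = cos²A/sin²A - cos²A = cos²A(1/sin²A - 1) = cos²A · (1 - sin²A)/sin²A = cos²A · cos²A/sin²A = cos²A · cot²A = RHS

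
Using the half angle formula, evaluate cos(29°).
cos(29°) = √((1 + cos 58°)/2) = 0.8746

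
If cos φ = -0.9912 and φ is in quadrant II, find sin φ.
sin φ = 0.1324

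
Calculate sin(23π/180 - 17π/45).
sin(23π/180 - 17π/45) = sin 23π/180 cos 17π/45 - cos 23π/180 sin 17π/45 = -√2/2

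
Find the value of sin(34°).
sin(34°) = 0.5592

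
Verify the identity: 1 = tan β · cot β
RHS = (sin β/cos β) · (cos β/sin β) = 1 = LHS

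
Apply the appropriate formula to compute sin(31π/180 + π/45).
sin(31π/180 + π/45) = sin 31π/180 cos π/45 + cos 31π/180 sin π/45 = 0.5736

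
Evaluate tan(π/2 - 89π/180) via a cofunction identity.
tan(π/2 - 89π/180) = cot(89π/180) = 0.01746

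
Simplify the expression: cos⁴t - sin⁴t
cos⁴t - sin⁴t = cos(2t) (using Factoring + double angle)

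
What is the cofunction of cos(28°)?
cos(28°) = sin(90° - 28°) = sin(62°)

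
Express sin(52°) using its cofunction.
sin(52°) = cos(90° - 52°) = cos(38°)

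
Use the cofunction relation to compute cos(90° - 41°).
cos(90° - 41°) = sin(41°) = 0.6561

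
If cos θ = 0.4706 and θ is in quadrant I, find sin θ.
sin θ = 0.8823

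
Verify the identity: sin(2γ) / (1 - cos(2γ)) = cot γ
LHS = 2 sin γ cos γ / (2sin²γ) = cos γ/sin γ = cot γ = RHS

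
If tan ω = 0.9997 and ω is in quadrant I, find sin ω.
sin ω = 0.707 (using tan²ω + 1 = sec²ω)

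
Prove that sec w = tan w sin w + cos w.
RHS = sin²w/cos w + cos w = (sin²w + cos²w)/cos w = 1/cos w = sec w = LHS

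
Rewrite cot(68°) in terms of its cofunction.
cot(68°) = tan(90° - 68°) = tan(22°)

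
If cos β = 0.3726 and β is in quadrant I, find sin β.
sin β = 0.928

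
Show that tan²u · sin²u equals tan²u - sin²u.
RHS = sin²u/cos²u - sin²u = sin²u(1/cos²u - 1) = sin²u · (1 - cos²u)/cos²u = sin²u · sin²u/cos²u = sin²u · tan²u = LHS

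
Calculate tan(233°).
tan(233°) = 1.327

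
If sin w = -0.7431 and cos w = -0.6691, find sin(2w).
sin(2w) = 2 sin w cos w = 0.9944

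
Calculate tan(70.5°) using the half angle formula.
tan(70.5°) = sin 141° / (1 + cos 141°) = 2.824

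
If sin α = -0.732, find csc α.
csc α = 1/sin α = -1.366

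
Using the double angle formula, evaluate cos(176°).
cos(176°) = cos²88° - sin²88° = -0.9976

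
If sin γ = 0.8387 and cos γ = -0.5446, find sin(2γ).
sin(2γ) = 2 sin γ cos γ = -0.9135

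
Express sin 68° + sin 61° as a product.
sin 68° + sin 61° = 2 sin(64.5°) cos(3.5°)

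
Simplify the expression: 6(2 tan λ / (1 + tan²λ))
6(2 tan λ / (1 + tan²λ)) = 6(sin(2λ)) (using Double angle)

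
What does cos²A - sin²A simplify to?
cos²A - sin²A = cos(2A) (using Double angle)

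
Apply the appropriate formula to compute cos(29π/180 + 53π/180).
cos(29π/180 + 53π/180) = cos 29π/180 cos 53π/180 - sin 29π/180 sin 53π/180 = 0.1392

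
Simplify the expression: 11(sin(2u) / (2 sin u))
11(sin(2u) / (2 sin u)) = 11(cos u) (using Double angle)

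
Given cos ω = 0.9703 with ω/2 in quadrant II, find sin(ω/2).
sin(ω/2) = ±√((1 - cos ω)/2); positive since ω/2 ∈ QII, so sin(ω/2) = 0.1219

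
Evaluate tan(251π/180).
tan(251π/180) = 2.904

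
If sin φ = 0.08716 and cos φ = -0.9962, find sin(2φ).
sin(2φ) = 2 sin φ cos φ = -0.1737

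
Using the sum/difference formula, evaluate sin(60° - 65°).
sin(60° - 65°) = sin 60° cos 65° - cos 60° sin 65° = -0.08716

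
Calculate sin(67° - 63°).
sin(67° - 63°) = sin 67° cos 63° - cos 67° sin 63° = 0.06976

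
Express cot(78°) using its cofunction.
cot(78°) = tan(90° - 78°) = tan(12°)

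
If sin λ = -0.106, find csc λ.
csc λ = 1/sin λ = -9.434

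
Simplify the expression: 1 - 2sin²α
1 - 2sin²α = cos(2α) (using Double angle)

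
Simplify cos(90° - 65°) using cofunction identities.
cos(90° - 65°) = sin(65°)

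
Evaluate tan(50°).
tan(50°) = 1.192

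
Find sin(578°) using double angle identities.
sin(578°) = 2 sin 289° cos 289° = -0.6157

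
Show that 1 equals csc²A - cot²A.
RHS = 1/sin²A - cos²A/sin²A = (1 - cos²A)/sin²A = sin²A/sin²A = 1 = LHS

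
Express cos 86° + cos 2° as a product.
cos 86° + cos 2° = 2 cos(44°) cos(42°)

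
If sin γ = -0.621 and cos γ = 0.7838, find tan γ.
tan γ = sin γ / cos γ = -0.7923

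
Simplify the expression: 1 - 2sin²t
1 - 2sin²t = cos(2t) (using Double angle)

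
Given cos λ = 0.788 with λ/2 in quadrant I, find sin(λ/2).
sin(λ/2) = ±√((1 - cos λ)/2); positive since λ/2 ∈ QI, so sin(λ/2) = 0.3256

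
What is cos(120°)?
cos(120°) = -1/2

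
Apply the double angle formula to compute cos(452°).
cos(452°) = cos²226° - sin²226° = -0.0349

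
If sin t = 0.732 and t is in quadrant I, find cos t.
cos t = 0.6813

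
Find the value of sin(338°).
sin(338°) = -0.3746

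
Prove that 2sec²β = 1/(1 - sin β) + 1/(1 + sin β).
RHS = [(1 + sin β) + (1 - sin β)] / [(1 - sin β)(1 + sin β)] = 2/(1 - sin²β) = 2/cos²β = 2sec²β = LHS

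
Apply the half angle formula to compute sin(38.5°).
sin(38.5°) = √((1 - cos 77°)/2) = 0.6225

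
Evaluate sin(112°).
sin(112°) = 0.9272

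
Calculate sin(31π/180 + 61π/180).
sin(31π/180 + 61π/180) = sin 31π/180 cos 61π/180 + cos 31π/180 sin 61π/180 = 0.9994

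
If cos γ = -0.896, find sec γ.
sec γ = 1/cos γ = -1.116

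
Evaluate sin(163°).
sin(163°) = 0.2924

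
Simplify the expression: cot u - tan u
cot u - tan u = 2 cot(2u) (using Double angle)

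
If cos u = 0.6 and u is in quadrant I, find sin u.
sin u = 0.8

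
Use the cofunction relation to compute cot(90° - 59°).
cot(90° - 59°) = tan(59°) = 1.664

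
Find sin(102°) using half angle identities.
sin(102°) = √((1 - cos 204°)/2) = 0.9781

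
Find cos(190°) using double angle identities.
cos(190°) = 1 - 2sin²95° = -0.9848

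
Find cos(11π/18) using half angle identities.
cos(11π/18) = -√((1 + cos 11π/9)/2) = -0.342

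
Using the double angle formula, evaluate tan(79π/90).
tan(79π/90) = 2 tan 79π/180 / (1 - tan²79π/180) = -0.404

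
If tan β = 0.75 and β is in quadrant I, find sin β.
sin β = 0.6 (using tan²β + 1 = sec²β)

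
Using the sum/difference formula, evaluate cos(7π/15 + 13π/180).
cos(7π/15 + 13π/180) = cos 7π/15 cos 13π/180 - sin 7π/15 sin 13π/180 = -0.1219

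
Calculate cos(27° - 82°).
cos(27° - 82°) = cos 27° cos 82° + sin 27° sin 82° = 0.5736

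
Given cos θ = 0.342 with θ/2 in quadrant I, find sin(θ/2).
sin(θ/2) = ±√((1 - cos θ)/2); positive since θ/2 ∈ QI, so sin(θ/2) = 0.5736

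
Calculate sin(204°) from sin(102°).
sin(204°) = 2 sin 102° cos 102° = -0.4067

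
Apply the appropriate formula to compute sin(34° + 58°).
sin(34° + 58°) = sin 34° cos 58° + cos 34° sin 58° = 0.9994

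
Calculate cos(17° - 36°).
cos(17° - 36°) = cos 17° cos 36° + sin 17° sin 36° = 0.9455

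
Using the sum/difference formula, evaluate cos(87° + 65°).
cos(87° + 65°) = cos 87° cos 65° - sin 87° sin 65° = -0.8829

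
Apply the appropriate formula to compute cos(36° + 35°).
cos(36° + 35°) = cos 36° cos 35° - sin 36° sin 35° = 0.3256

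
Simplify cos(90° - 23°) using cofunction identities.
cos(90° - 23°) = sin(23°)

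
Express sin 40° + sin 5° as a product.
sin 40° + sin 5° = 2 sin(22.5°) cos(17.5°)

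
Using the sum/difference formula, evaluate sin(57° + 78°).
sin(57° + 78°) = sin 57° cos 78° + cos 57° sin 78° = √2/2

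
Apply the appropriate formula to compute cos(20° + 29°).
cos(20° + 29°) = cos 20° cos 29° - sin 20° sin 29° = 0.6561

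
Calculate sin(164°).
sin(164°) = 0.2756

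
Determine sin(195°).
sin(195°) = -(√6-√2)/4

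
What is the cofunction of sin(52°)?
sin(52°) = cos(90° - 52°) = cos(38°)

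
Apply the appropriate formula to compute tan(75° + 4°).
tan(75° + 4°) = (tan 75° + tan 4°)/(1 - tan 75° tan 4°) = 5.145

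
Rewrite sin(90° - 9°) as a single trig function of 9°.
sin(90° - 9°) = cos(9°)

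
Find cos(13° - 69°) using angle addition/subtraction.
cos(13° - 69°) = cos 13° cos 69° + sin 13° sin 69° = 0.5592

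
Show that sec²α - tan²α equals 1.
LHS = 1/cos²α - sin²α/cos²α = (1 - sin²α)/cos²α = cos²α/cos²α = 1 = RHS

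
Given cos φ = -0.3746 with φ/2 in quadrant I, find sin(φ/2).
sin(φ/2) = ±√((1 - cos φ)/2); positive since φ/2 ∈ QI, so sin(φ/2) = 0.829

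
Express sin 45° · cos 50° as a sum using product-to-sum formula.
sin 45° cos 50° = (1/2)[sin(45°+50°) + sin(45°-50°)]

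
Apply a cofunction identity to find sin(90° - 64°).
sin(90° - 64°) = cos(64°) = 0.4384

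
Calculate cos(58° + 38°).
cos(58° + 38°) = cos 58° cos 38° - sin 58° sin 38° = -0.1045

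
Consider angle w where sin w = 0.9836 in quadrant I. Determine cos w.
cos w = √(1 - sin²w) = 0.1804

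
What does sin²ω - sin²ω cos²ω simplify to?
sin²ω - sin²ω cos²ω = sin⁴ω (using Factoring)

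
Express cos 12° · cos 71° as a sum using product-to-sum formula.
cos 12° cos 71° = (1/2)[cos(12°-71°) + cos(12°+71°)]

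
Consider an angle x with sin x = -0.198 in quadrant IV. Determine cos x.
cos x = √(1 - sin²x) = 0.9802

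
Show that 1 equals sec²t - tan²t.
RHS = 1/cos²t - sin²t/cos²t = (1 - sin²t)/cos²t = cos²t/cos²t = 1 = LHS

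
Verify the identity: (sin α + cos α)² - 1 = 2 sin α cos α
LHS = sin²α + 2 sin α cos α + cos²α - 1 = (sin²α + cos²α) + 2 sin α cos α - 1 = 1 + 2 sin α cos α - 1 = 2 sin α cos α = RHS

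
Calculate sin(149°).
sin(149°) = 0.515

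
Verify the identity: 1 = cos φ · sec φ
RHS = cos φ · (1/cos φ) = 1 = LHS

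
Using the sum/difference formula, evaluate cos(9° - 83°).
cos(9° - 83°) = cos 9° cos 83° + sin 9° sin 83° = 0.2756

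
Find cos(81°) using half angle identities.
cos(81°) = √((1 + cos 162°)/2) = 0.1564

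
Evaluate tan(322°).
tan(322°) = -0.7813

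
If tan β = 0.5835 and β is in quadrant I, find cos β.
cos β = 0.8637 (using tan²β + 1 = sec²β)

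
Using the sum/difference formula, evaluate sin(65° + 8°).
sin(65° + 8°) = sin 65° cos 8° + cos 65° sin 8° = 0.9563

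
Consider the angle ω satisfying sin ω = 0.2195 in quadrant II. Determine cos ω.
cos ω = ±√(1 - sin²ω) = -0.9756 (negative in QII)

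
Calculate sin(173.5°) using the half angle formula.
sin(173.5°) = √((1 - cos 347°)/2) = 0.1132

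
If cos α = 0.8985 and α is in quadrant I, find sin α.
sin α = 0.439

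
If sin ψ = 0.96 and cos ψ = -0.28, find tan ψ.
tan ψ = sin ψ / cos ψ = -3.429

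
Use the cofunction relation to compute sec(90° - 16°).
sec(90° - 16°) = csc(16°) = 3.628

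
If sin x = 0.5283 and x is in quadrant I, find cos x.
cos x = 0.8491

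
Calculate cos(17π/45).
cos(17π/45) = 0.3746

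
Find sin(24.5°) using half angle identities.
sin(24.5°) = √((1 - cos 49°)/2) = 0.4147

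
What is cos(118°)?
cos(118°) = -0.4695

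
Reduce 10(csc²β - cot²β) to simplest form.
10(csc²β - cot²β) = 10 (using Pythagorean identity)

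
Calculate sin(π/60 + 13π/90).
sin(π/60 + 13π/90) = sin π/60 cos 13π/90 + cos π/60 sin 13π/90 = 0.4848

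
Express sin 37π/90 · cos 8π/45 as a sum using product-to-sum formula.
sin 37π/90 cos 8π/45 = (1/2)[sin(37π/90+8π/45) + sin(37π/90-8π/45)]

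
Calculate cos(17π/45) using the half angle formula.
cos(17π/45) = √((1 + cos 34π/45)/2) = 0.3746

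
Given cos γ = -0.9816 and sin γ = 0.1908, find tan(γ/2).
tan(γ/2) = sin γ / (1 + cos γ) = 10.37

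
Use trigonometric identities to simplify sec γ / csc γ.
sec γ / csc γ = tan γ (using Reciprocal identities)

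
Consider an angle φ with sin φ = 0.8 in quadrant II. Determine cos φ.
cos φ = ±√(1 - sin²φ) = -0.6 (negative in QII)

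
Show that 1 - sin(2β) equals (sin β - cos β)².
RHS = sin²β - 2 sin β cos β + cos²β = (sin²β + cos²β) - 2 sin β cos β = 1 - sin(2β) = LHS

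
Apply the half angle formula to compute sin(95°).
sin(95°) = √((1 - cos 190°)/2) = 0.9962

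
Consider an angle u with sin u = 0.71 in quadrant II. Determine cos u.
cos u = ±√(1 - sin²u) = -0.7042 (negative in QII)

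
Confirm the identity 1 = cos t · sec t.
RHS = cos t · (1/cos t) = 1 = LHS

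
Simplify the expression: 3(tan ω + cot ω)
3(tan ω + cot ω) = 3(sec ω csc ω) (using Quotient identities)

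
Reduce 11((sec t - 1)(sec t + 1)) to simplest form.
11((sec t - 1)(sec t + 1)) = 11(tan²t) (using Diff. of squares)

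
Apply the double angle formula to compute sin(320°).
sin(320°) = 2 sin 160° cos 160° = -0.6428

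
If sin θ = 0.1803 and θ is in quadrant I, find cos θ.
cos θ = 0.9836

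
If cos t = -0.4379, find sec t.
sec t = 1/cos t = -2.284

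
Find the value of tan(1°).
tan(1°) = 0.01746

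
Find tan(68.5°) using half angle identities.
tan(68.5°) = sin 137° / (1 + cos 137°) = 2.539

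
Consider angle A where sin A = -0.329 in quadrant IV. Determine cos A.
cos A = √(1 - sin²A) = 0.9443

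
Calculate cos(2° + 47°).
cos(2° + 47°) = cos 2° cos 47° - sin 2° sin 47° = 0.6561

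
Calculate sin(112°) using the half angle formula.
sin(112°) = √((1 - cos 224°)/2) = 0.9272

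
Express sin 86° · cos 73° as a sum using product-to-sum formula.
sin 86° cos 73° = (1/2)[sin(86°+73°) + sin(86°-73°)]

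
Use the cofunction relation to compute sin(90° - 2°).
sin(90° - 2°) = cos(2°) = 0.9994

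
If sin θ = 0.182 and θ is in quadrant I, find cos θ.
cos θ = 0.9833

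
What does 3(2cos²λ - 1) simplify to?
3(2cos²λ - 1) = 3(cos(2λ)) (using Double angle)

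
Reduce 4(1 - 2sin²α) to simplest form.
4(1 - 2sin²α) = 4(cos(2α)) (using Double angle)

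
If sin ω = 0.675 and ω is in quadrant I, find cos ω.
cos ω = 0.7378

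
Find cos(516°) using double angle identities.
cos(516°) = 2cos²258° - 1 = -0.9135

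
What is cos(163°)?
cos(163°) = -0.9563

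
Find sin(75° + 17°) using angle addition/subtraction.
sin(75° + 17°) = sin 75° cos 17° + cos 75° sin 17° = 0.9994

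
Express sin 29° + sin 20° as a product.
sin 29° + sin 20° = 2 sin(24.5°) cos(4.5°)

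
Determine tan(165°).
tan(165°) = -(2-√3)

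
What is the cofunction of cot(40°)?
cot(40°) = tan(90° - 40°) = tan(50°)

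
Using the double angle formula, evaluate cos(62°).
cos(62°) = cos²31° - sin²31° = 0.4695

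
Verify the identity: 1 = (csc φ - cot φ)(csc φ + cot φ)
RHS = csc²φ - cot²φ = (1 + cot²φ) - cot²φ = 1 = LHS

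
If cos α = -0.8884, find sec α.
sec α = 1/cos α = -1.126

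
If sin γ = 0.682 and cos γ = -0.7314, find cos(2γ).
cos(2γ) = cos²γ - sin²γ = 0.06982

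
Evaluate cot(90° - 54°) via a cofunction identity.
cot(90° - 54°) = tan(54°) = 1.376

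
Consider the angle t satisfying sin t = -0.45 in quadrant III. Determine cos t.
cos t = ±√(1 - sin²t) = -0.893 (negative in QIII)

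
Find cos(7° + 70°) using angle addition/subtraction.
cos(7° + 70°) = cos 7° cos 70° - sin 7° sin 70° = 0.225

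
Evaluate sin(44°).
sin(44°) = 0.6947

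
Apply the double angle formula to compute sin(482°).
sin(482°) = 2 sin 241° cos 241° = 0.848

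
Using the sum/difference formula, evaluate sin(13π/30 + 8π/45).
sin(13π/30 + 8π/45) = sin 13π/30 cos 8π/45 + cos 13π/30 sin 8π/45 = 0.9397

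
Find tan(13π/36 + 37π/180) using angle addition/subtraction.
tan(13π/36 + 37π/180) = (tan 13π/36 + tan 37π/180)/(1 - tan 13π/36 tan 37π/180) = -4.705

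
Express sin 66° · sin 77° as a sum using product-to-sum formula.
sin 66° sin 77° = (1/2)[cos(66°-77°) - cos(66°+77°)]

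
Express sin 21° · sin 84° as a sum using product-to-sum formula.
sin 21° sin 84° = (1/2)[cos(21°-84°) - cos(21°+84°)]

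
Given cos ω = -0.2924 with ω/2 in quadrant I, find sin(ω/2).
sin(ω/2) = ±√((1 - cos ω)/2); positive since ω/2 ∈ QI, so sin(ω/2) = 0.8039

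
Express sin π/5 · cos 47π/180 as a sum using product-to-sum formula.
sin π/5 cos 47π/180 = (1/2)[sin(π/5+47π/180) + sin(π/5-47π/180)]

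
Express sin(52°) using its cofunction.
sin(52°) = cos(90° - 52°) = cos(38°)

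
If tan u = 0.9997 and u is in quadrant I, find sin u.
sin u = 0.707 (using tan²u + 1 = sec²u)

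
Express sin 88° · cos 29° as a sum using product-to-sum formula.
sin 88° cos 29° = (1/2)[sin(88°+29°) + sin(88°-29°)]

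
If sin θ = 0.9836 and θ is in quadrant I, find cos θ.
cos θ = 0.1804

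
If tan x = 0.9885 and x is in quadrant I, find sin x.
sin x = 0.703 (using tan²x + 1 = sec²x)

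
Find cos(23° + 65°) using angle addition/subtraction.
cos(23° + 65°) = cos 23° cos 65° - sin 23° sin 65° = 0.0349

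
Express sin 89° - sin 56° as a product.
sin 89° - sin 56° = 2 cos(72.5°) sin(16.5°)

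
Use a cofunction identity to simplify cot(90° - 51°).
cot(90° - 51°) = tan(51°)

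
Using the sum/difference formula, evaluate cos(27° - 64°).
cos(27° - 64°) = cos 27° cos 64° + sin 27° sin 64° = 0.7986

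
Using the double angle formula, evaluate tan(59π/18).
tan(59π/18) = 2 tan 59π/36 / (1 - tan²59π/36) = 1.192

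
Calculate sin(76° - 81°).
sin(76° - 81°) = sin 76° cos 81° - cos 76° sin 81° = -0.08716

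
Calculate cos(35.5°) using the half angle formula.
cos(35.5°) = √((1 + cos 71°)/2) = 0.8141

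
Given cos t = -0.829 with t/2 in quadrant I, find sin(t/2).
sin(t/2) = ±√((1 - cos t)/2); positive since t/2 ∈ QI, so sin(t/2) = 0.9563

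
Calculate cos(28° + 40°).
cos(28° + 40°) = cos 28° cos 40° - sin 28° sin 40° = 0.3746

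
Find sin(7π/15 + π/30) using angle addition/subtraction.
sin(7π/15 + π/30) = sin 7π/15 cos π/30 + cos 7π/15 sin π/30 = 1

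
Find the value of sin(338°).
sin(338°) = -0.3746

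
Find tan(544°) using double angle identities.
tan(544°) = 2 tan 272° / (1 - tan²272°) = 0.06993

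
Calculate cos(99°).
cos(99°) = -0.1564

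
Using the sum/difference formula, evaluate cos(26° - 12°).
cos(26° - 12°) = cos 26° cos 12° + sin 26° sin 12° = 0.9703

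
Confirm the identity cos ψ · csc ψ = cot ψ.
LHS = cos ψ · (1/sin ψ) = cos ψ/sin ψ = cot ψ = RHS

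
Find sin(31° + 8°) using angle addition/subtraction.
sin(31° + 8°) = sin 31° cos 8° + cos 31° sin 8° = 0.6293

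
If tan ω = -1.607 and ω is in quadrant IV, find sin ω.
sin ω = -0.849 (using tan²ω + 1 = sec²ω)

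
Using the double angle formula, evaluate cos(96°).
cos(96°) = cos²48° - sin²48° = -0.1045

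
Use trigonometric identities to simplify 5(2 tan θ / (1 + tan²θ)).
5(2 tan θ / (1 + tan²θ)) = 5(sin(2θ)) (using Double angle)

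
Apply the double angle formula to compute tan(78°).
tan(78°) = 2 tan 39° / (1 - tan²39°) = 4.705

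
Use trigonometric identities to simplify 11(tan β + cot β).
11(tan β + cot β) = 11(sec β csc β) (using Quotient identities)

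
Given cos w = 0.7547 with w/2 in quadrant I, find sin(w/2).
sin(w/2) = ±√((1 - cos w)/2); positive since w/2 ∈ QI, so sin(w/2) = 0.3502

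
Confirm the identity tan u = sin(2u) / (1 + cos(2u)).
RHS = 2 sin u cos u / (2cos²u) = sin u/cos u = tan u = LHS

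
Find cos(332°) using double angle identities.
cos(332°) = 1 - 2sin²166° = 0.8829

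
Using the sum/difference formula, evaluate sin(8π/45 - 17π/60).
sin(8π/45 - 17π/60) = sin 8π/45 cos 17π/60 - cos 8π/45 sin 17π/60 = -0.3256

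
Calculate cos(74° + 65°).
cos(74° + 65°) = cos 74° cos 65° - sin 74° sin 65° = -0.7547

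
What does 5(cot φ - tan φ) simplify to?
5(cot φ - tan φ) = 5(2 cot(2φ)) (using Double angle)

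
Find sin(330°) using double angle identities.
sin(330°) = 2 sin 165° cos 165° = -1/2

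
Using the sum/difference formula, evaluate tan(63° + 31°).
tan(63° + 31°) = (tan 63° + tan 31°)/(1 - tan 63° tan 31°) = -14.3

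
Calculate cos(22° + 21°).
cos(22° + 21°) = cos 22° cos 21° - sin 22° sin 21° = 0.7314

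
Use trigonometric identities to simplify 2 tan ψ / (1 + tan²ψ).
2 tan ψ / (1 + tan²ψ) = sin(2ψ) (using Double angle)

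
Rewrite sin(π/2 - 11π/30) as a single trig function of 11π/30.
sin(π/2 - 11π/30) = cos(11π/30)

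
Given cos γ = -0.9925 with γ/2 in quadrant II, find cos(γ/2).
cos(γ/2) = ±√((1 + cos γ)/2); negative since γ/2 ∈ QII, so cos(γ/2) = -0.06124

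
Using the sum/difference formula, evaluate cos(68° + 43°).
cos(68° + 43°) = cos 68° cos 43° - sin 68° sin 43° = -0.3584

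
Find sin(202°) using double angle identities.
sin(202°) = 2 sin 101° cos 101° = -0.3746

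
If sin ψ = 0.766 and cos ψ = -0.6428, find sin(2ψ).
sin(2ψ) = 2 sin ψ cos ψ = -0.9848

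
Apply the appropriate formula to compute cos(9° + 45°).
cos(9° + 45°) = cos 9° cos 45° - sin 9° sin 45° = 0.5878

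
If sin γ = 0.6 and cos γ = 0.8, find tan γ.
tan γ = sin γ / cos γ = 0.75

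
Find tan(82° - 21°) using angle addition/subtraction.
tan(82° - 21°) = (tan 82° - tan 21°)/(1 + tan 82° tan 21°) = 1.804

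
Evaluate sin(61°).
sin(61°) = 0.8746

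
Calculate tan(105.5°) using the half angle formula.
tan(105.5°) = sin 211° / (1 + cos 211°) = -3.606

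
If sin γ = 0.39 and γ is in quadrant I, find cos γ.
cos γ = 0.9208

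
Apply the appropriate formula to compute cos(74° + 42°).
cos(74° + 42°) = cos 74° cos 42° - sin 74° sin 42° = -0.4384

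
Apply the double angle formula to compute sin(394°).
sin(394°) = 2 sin 197° cos 197° = 0.5592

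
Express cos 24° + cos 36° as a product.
cos 24° + cos 36° = 2 cos(30°) cos(-6°)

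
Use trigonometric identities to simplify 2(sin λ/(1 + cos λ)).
2(sin λ/(1 + cos λ)) = 2(tan(λ/2)) (using Half angle)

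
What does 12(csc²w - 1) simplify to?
12(csc²w - 1) = 12(cot²w) (using Pythagorean identity)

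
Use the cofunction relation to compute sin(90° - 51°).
sin(90° - 51°) = cos(51°) = 0.6293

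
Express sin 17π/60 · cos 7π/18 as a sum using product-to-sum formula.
sin 17π/60 cos 7π/18 = (1/2)[sin(17π/60+7π/18) + sin(17π/60-7π/18)]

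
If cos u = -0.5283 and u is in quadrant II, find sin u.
sin u = 0.8491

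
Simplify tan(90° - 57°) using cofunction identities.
tan(90° - 57°) = cot(57°)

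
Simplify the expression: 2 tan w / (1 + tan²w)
2 tan w / (1 + tan²w) = sin(2w) (using Double angle)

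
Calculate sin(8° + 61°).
sin(8° + 61°) = sin 8° cos 61° + cos 8° sin 61° = 0.9336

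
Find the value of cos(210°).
cos(210°) = -√3/2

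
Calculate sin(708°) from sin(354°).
sin(708°) = 2 sin 354° cos 354° = -0.2079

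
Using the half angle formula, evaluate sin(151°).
sin(151°) = √((1 - cos 302°)/2) = 0.4848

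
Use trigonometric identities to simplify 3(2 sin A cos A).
3(2 sin A cos A) = 3(sin(2A)) (using Double angle)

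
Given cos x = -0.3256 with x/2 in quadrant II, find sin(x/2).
sin(x/2) = ±√((1 - cos x)/2); positive since x/2 ∈ QII, so sin(x/2) = 0.8141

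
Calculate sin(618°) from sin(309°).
sin(618°) = 2 sin 309° cos 309° = -0.9781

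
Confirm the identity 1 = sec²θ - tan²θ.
RHS = 1/cos²θ - sin²θ/cos²θ = (1 - sin²θ)/cos²θ = cos²θ/cos²θ = 1 = LHS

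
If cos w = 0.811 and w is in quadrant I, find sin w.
sin w = 0.585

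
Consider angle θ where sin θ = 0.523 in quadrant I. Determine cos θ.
cos θ = √(1 - sin²θ) = 0.8523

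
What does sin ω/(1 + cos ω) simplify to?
sin ω/(1 + cos ω) = tan(ω/2) (using Half angle)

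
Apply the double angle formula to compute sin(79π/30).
sin(79π/30) = 2 sin 79π/60 cos 79π/60 = 0.9135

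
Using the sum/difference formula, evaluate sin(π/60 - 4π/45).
sin(π/60 - 4π/45) = sin π/60 cos 4π/45 - cos π/60 sin 4π/45 = -0.225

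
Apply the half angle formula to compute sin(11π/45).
sin(11π/45) = √((1 - cos 22π/45)/2) = 0.6947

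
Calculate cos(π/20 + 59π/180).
cos(π/20 + 59π/180) = cos π/20 cos 59π/180 - sin π/20 sin 59π/180 = 0.3746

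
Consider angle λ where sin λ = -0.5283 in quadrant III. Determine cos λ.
cos λ = ±√(1 - sin²λ) = -0.8491 (negative in QIII)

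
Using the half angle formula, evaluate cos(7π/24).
cos(7π/24) = √((1 + cos 7π/12)/2) = 0.6088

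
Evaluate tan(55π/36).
tan(55π/36) = -11.43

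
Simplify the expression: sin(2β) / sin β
sin(2β) / sin β = 2 cos β (using Double angle)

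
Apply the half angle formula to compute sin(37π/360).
sin(37π/360) = √((1 - cos 37π/180)/2) = 0.3173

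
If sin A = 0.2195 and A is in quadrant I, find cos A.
cos A = 0.9756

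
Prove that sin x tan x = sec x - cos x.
RHS = 1/cos x - cos x = (1 - cos²x)/cos x = sin²x/cos x = sin x · (sin x/cos x) = sin x tan x = LHS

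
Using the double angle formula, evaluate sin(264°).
sin(264°) = 2 sin 132° cos 132° = -0.9945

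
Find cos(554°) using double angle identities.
cos(554°) = cos²277° - sin²277° = -0.9703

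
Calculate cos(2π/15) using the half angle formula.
cos(2π/15) = √((1 + cos 4π/15)/2) = 0.9135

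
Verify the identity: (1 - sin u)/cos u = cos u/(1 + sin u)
LHS = (1 - sin u)(1 + sin u) / (cos u(1 + sin u)) = (1 - sin²u) / (cos u(1 + sin u)) = cos²u / (cos u(1 + sin u)) = cos u/(1 + sin u) = RHS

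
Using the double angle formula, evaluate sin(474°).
sin(474°) = 2 sin 237° cos 237° = 0.9135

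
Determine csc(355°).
csc(355°) = -11.47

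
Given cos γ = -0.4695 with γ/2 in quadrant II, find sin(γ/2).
sin(γ/2) = ±√((1 - cos γ)/2); positive since γ/2 ∈ QII, so sin(γ/2) = 0.8572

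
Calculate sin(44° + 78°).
sin(44° + 78°) = sin 44° cos 78° + cos 44° sin 78° = 0.848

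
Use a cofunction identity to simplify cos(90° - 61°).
cos(90° - 61°) = sin(61°)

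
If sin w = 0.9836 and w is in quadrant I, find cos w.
cos w = 0.1804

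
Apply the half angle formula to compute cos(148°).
cos(148°) = -√((1 + cos 296°)/2) = -0.848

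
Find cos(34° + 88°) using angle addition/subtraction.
cos(34° + 88°) = cos 34° cos 88° - sin 34° sin 88° = -0.5299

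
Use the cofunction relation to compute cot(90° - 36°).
cot(90° - 36°) = tan(36°) = 0.7265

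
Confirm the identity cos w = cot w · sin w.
RHS = (cos w/sin w) · sin w = cos w = LHS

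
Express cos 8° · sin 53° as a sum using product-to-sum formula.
cos 8° sin 53° = (1/2)[sin(8°+53°) - sin(8°-53°)]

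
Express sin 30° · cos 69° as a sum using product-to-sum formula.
sin 30° cos 69° = (1/2)[sin(30°+69°) + sin(30°-69°)]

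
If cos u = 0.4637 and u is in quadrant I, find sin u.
sin u = 0.886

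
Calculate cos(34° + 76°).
cos(34° + 76°) = cos 34° cos 76° - sin 34° sin 76° = -0.342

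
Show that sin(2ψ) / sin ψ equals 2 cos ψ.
LHS = 2 sin ψ cos ψ / sin ψ = 2 cos ψ = RHS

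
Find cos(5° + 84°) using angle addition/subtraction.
cos(5° + 84°) = cos 5° cos 84° - sin 5° sin 84° = 0.01745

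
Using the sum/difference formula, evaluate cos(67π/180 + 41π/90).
cos(67π/180 + 41π/90) = cos 67π/180 cos 41π/90 - sin 67π/180 sin 41π/90 = -0.8572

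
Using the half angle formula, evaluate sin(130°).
sin(130°) = √((1 - cos 260°)/2) = 0.766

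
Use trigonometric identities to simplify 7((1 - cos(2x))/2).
7((1 - cos(2x))/2) = 7(sin²x) (using Power reduction)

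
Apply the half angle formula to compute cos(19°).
cos(19°) = √((1 + cos 38°)/2) = 0.9455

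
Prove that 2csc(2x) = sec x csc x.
LHS = 2/sin(2x) = 2/(2 sin x cos x) = 1/(sin x cos x) = (1/cos x)(1/sin x) = sec x csc x = RHS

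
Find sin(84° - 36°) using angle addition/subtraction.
sin(84° - 36°) = sin 84° cos 36° - cos 84° sin 36° = 0.7431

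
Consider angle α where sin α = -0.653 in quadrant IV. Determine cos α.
cos α = √(1 - sin²α) = 0.7574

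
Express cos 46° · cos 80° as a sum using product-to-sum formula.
cos 46° cos 80° = (1/2)[cos(46°-80°) + cos(46°+80°)]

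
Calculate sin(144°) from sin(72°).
sin(144°) = 2 sin 72° cos 72° = 0.5878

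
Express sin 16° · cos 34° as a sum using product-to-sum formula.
sin 16° cos 34° = (1/2)[sin(16°+34°) + sin(16°-34°)]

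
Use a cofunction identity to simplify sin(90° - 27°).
sin(90° - 27°) = cos(27°)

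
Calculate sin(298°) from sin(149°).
sin(298°) = 2 sin 149° cos 149° = -0.8829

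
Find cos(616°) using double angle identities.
cos(616°) = 1 - 2sin²308° = -0.2419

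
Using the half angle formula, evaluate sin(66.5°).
sin(66.5°) = √((1 - cos 133°)/2) = 0.9171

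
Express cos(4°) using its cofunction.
cos(4°) = sin(90° - 4°) = sin(86°)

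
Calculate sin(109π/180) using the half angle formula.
sin(109π/180) = √((1 - cos 109π/90)/2) = 0.9455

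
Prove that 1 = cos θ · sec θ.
RHS = cos θ · (1/cos θ) = 1 = LHS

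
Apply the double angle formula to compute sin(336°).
sin(336°) = 2 sin 168° cos 168° = -0.4067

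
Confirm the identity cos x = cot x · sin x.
RHS = (cos x/sin x) · sin x = cos x = LHS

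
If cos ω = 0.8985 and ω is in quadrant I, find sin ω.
sin ω = 0.439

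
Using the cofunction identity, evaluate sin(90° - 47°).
sin(90° - 47°) = cos(47°) = 0.682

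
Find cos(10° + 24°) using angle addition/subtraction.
cos(10° + 24°) = cos 10° cos 24° - sin 10° sin 24° = 0.829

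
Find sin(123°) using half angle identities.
sin(123°) = √((1 - cos 246°)/2) = 0.8387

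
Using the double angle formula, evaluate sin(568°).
sin(568°) = 2 sin 284° cos 284° = -0.4695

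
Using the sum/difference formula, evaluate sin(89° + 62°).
sin(89° + 62°) = sin 89° cos 62° + cos 89° sin 62° = 0.4848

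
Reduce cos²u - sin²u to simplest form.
cos²u - sin²u = cos(2u) (using Double angle)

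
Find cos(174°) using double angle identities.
cos(174°) = cos²87° - sin²87° = -0.9945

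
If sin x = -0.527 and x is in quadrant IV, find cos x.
cos x = 0.8499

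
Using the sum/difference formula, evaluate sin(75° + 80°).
sin(75° + 80°) = sin 75° cos 80° + cos 75° sin 80° = 0.4226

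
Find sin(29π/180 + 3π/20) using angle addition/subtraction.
sin(29π/180 + 3π/20) = sin 29π/180 cos 3π/20 + cos 29π/180 sin 3π/20 = 0.829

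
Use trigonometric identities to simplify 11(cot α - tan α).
11(cot α - tan α) = 11(2 cot(2α)) (using Double angle)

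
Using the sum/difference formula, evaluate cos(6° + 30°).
cos(6° + 30°) = cos 6° cos 30° - sin 6° sin 30° = 0.809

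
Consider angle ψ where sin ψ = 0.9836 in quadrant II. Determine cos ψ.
cos ψ = ±√(1 - sin²ψ) = -0.1804 (negative in QII)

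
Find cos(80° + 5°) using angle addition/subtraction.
cos(80° + 5°) = cos 80° cos 5° - sin 80° sin 5° = 0.08716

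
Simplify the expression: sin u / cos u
sin u / cos u = tan u (using Quotient identity)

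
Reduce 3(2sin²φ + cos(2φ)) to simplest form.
3(2sin²φ + cos(2φ)) = 3 (using Double angle)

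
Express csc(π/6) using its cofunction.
csc(π/6) = sec(π/2 - π/6) = sec(π/3)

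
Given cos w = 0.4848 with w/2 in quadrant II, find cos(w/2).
cos(w/2) = ±√((1 + cos w)/2); negative since w/2 ∈ QII, so cos(w/2) = -0.8616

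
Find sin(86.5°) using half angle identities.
sin(86.5°) = √((1 - cos 173°)/2) = 0.9981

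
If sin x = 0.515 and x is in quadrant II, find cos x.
cos x = -0.8572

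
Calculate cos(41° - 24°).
cos(41° - 24°) = cos 41° cos 24° + sin 41° sin 24° = 0.9563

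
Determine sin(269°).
sin(269°) = -0.9998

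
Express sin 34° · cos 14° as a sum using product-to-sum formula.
sin 34° cos 14° = (1/2)[sin(34°+14°) + sin(34°-14°)]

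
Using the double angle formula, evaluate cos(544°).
cos(544°) = 1 - 2sin²272° = -0.9976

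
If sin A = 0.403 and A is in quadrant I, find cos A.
cos A = 0.9152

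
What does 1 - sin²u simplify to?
1 - sin²u = cos²u (using Pythagorean identity)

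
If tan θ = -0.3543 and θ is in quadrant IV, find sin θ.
sin θ = -0.334 (using tan²θ + 1 = sec²θ)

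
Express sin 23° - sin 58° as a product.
sin 23° - sin 58° = 2 cos(40.5°) sin(-17.5°)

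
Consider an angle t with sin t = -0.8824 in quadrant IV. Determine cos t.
cos t = √(1 - sin²t) = 0.4705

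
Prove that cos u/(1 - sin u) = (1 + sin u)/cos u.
RHS = (1 + sin u)(1 - sin u) / (cos u(1 - sin u)) = (1 - sin²u) / (cos u(1 - sin u)) = cos²u / (cos u(1 - sin u)) = cos u/(1 - sin u) = LHS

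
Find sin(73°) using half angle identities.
sin(73°) = √((1 - cos 146°)/2) = 0.9563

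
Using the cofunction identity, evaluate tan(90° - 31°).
tan(90° - 31°) = cot(31°) = 1.664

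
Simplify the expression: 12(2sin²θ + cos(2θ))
12(2sin²θ + cos(2θ)) = 12 (using Double angle)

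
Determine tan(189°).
tan(189°) = 0.1584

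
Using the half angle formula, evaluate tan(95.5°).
tan(95.5°) = sin 191° / (1 + cos 191°) = -10.39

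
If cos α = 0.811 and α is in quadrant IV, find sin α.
sin α = -0.585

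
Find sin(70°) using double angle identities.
sin(70°) = 2 sin 35° cos 35° = 0.9397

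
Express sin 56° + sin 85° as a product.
sin 56° + sin 85° = 2 sin(70.5°) cos(-14.5°)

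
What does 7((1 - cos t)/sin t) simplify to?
7((1 - cos t)/sin t) = 7(tan(t/2)) (using Half angle)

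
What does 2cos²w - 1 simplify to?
2cos²w - 1 = cos(2w) (using Double angle)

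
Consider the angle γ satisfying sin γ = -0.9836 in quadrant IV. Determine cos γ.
cos γ = √(1 - sin²γ) = 0.1804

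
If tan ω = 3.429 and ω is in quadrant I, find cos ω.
cos ω = 0.28 (using tan²ω + 1 = sec²ω)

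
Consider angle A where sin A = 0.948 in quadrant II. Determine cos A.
cos A = ±√(1 - sin²A) = -0.3183 (negative in QII)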